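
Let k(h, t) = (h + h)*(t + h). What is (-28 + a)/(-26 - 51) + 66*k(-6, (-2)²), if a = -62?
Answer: 122058/77 ≈ 1585.2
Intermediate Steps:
k(h, t) = 2*h*(h + t) (k(h, t) = (2*h)*(h + t) = 2*h*(h + t))
(-28 + a)/(-26 - 51) + 66*k(-6, (-2)²) = (-28 - 62)/(-26 - 51) + 66*(2*(-6)*(-6 + (-2)²)) = -90/(-77) + 66*(2*(-6)*(-6 + 4)) = -90*(-1/77) + 66*(2*(-6)*(-2)) = 90/77 + 66*24 = 90/77 + 1584 = 122058/77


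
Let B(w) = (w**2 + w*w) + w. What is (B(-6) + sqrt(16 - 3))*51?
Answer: 3366 + 51*sqrt(13) ≈ 3549.9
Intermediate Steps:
B(w) = w + 2*w**2 (B(w) = (w**2 + w**2) + w = 2*w**2 + w = w + 2*w**2)
(B(-6) + sqrt(16 - 3))*51 = (-6*(1 + 2*(-6)) + sqrt(16 - 3))*51 = (-6*(1 - 12) + sqrt(13))*51 = (-6*(-11) + sqrt(13))*51 = (66 + sqrt(13))*51 = 3366 + 51*sqrt(13)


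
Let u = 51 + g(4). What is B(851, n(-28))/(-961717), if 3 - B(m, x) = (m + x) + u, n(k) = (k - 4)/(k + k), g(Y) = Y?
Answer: 6325/6732019 ≈ 0.00093954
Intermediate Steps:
n(k) = (-4 + k)/(2*k) (n(k) = (-4 + k)/((2*k)) = (-4 + k)*(1/(2*k)) = (-4 + k)/(2*k))
u = 55 (u = 51 + 4 = 55)
B(m, x) = -52 - m - x (B(m, x) = 3 - ((m + x) + 55) = 3 - (55 + m + x) = 3 + (-55 - m - x) = -52 - m - x)
B(851, n(-28))/(-961717) = (-52 - 1*851 - (-4 - 28)/(2*(-28)))/(-961717) = (-52 - 851 - (-1)*(-32)/(2*28))*(-1/961717) = (-52 - 851 - 1*4/7)*(-1/961717) = (-52 - 851 - 4/7)*(-1/961717) = -6325/7*(-1/961717) = 6325/6732019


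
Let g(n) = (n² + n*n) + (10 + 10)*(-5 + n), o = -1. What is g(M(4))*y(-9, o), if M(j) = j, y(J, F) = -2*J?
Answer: 216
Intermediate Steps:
g(n) = -100 + 2*n² + 20*n (g(n) = (n² + n²) + 20*(-5 + n) = 2*n² + (-100 + 20*n) = -100 + 2*n² + 20*n)
g(M(4))*y(-9, o) = (-100 + 2*4² + 20*4)*(-2*(-9)) = (-100 + 2*16 + 80)*18 = (-100 + 32 + 80)*18 = 12*18 = 216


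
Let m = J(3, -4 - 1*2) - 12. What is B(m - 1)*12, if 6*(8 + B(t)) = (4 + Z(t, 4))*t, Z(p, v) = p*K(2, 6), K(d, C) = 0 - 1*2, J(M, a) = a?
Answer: -1692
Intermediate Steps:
m = -18 (m = (-4 - 1*2) - 12 = (-4 - 2) - 12 = -6 - 12 = -18)
K(d, C) = -2 (K(d, C) = 0 - 2 = -2)
Z(p, v) = -2*p (Z(p, v) = p*(-2) = -2*p)
B(t) = -8 + t*(4 - 2*t)/6 (B(t) = -8 + ((4 - 2*t)*t)/6 = -8 + (t*(4 - 2*t))/6 = -8 + t*(4 - 2*t)/6)
B(m - 1)*12 = (-8 - (-18 - 1)**2/3 + 2*(-18 - 1)/3)*12 = (-8 - 1/3*(-19)**2 + (2/3)*(-19))*12 = (-8 - 1/3*361 - 38/3)*12 = (-8 - 361/3 - 38/3)*12 = -141*12 = -1692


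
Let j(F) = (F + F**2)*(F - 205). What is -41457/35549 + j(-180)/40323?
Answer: -147548783637/477814109 ≈ -308.80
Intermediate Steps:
j(F) = (-205 + F)*(F + F**2) (j(F) = (F + F**2)*(-205 + F) = (-205 + F)*(F + F**2))
-41457/35549 + j(-180)/40323 = -41457/35549 - 180*(-205 + (-180)**2 - 204*(-180))/40323 = -41457*1/35549 - 180*(-205 + 32400 + 36720)*(1/40323) = -41457/35549 - 180*68915*(1/40323) = -41457/35549 - 12404700*1/40323 = -41457/35549 - 4134900/13441 = -147548783637/477814109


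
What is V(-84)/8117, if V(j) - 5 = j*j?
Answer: 7061/8117 ≈ 0.86990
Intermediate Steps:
V(j) = 5 + j² (V(j) = 5 + j*j = 5 + j²)
V(-84)/8117 = (5 + (-84)²)/8117 = (5 + 7056)*(1/8117) = 7061*(1/8117) = 7061/8117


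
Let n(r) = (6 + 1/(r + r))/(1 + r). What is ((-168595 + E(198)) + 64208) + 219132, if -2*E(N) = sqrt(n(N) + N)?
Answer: 114745 - 7*sqrt(697154909)/26268 ≈ 1.1474e+5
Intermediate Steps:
n(r) = (6 + 1/(2*r))/(1 + r)
E(N) = -sqrt(N + (1 + 12*N)/(2*N*(1 + N)))/2 (E(N) = -sqrt((1 + 12*N)/(2*N*(1 + N)) + N)/2 = -sqrt(N + (1 + 12*N)/(2*N*(1 + N)))/2)
((-168595 + E(198)) + 64208) + 219132 = ((-168595 - sqrt(4*198 + 24/(1 + 198) + 2/(198*(1 + 198)))/4) + 64208) + 219132 = ((-168595 - sqrt(792 + 24/199 + 2*(1/198)/199)/4) + 64208) + 219132 = ((-168595 - sqrt(792 + 24*(1/199) + 2*(1/198)*(1/199))/4) + 64208) + 219132 = ((-168595 - sqrt(792 + 24/199 + 1/19701)/4) + 64208) + 219132 = ((-168595 - 7*sqrt(697154909)/26268) + 64208) + 219132 = (-104387 - 7*sqrt(697154909)/26268) + 219132 = 114745 - 7*sqrt(697154909)/26268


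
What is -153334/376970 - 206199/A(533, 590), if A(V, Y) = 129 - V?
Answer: 38834445047/76147940 ≈ 509.99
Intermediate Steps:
-153334/376970 - 206199/A(533, 590) = -153334/376970 - 206199/(129 - 1*533) = -153334*1/376970 - 206199/(129 - 533) = -76667/188485 - 206199/(-404) = -76667/188485 - 206199*(-1/404) = -76667/188485 + 206199/404 = 38834445047/76147940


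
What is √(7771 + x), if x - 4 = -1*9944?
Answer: 3*I*√241 ≈ 46.573*I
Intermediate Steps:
x = -9940 (x = 4 - 1*9944 = 4 - 9944 = -9940)
√(7771 + x) = √(7771 - 9940) = √(-2169) = 3*I*√241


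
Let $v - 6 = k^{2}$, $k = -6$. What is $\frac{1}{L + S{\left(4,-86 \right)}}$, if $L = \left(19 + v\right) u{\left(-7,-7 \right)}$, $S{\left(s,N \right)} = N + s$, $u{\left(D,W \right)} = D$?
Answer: $- \frac{1}{509} \approx -0.0019646$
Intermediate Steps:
$v = 42$ ($v = 6 + \left(-6\right)^{2} = 6 + 36 = 42$)
$L = -427$ ($L = \left(19 + 42\right) \left(-7\right) = 61 \left(-7\right) = -427$)
$\frac{1}{L + S{\left(4,-86 \right)}} = \frac{1}{-427 + \left(-86 + 4\right)} = \frac{1}{-427 - 82} = \frac{1}{-509} = - \frac{1}{509}$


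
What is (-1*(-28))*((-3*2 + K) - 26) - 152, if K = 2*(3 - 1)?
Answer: -936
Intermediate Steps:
K = 4 (K = 2*2 = 4)
(-1*(-28))*((-3*2 + K) - 26) - 152 = (-1*(-28))*((-3*2 + 4) - 26) - 152 = 28*((-6 + 4) - 26) - 152 = 28*(-2 - 26) - 152 = 28*(-28) - 152 = -784 - 152 = -936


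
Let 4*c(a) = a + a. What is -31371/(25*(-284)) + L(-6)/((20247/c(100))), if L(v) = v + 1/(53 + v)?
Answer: 29753170939/6756423900 ≈ 4.4037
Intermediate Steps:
c(a) = a/2 (c(a) = (a + a)/4 = (2*a)/4 = a/2)
-31371/(25*(-284)) + L(-6)/((20247/c(100))) = -31371/(25*(-284)) + ((1 + (-6)**2 + 53*(-6))/(53 - 6))/((20247/(((1/2)*100)))) = -31371/(-7100) + ((1 + 36 - 318)/47)/((20247/50)) = -31371*(-1/7100) + ((1/47)*(-281))/((20247*(1/50))) = 31371/7100 - 281/(47*20247/50) = 31371/7100 - 281/47*50/20247 = 31371/7100 - 14050/951609 = 29753170939/6756423900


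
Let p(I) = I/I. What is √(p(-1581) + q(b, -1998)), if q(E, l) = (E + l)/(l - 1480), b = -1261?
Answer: √23431286/3478 ≈ 1.3918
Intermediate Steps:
p(I) = 1
q(E, l) = (E + l)/(-1480 + l)
√(p(-1581) + q(b, -1998)) = √(1 + (-1261 - 1998)/(-1480 - 1998)) = √(1 - 3259/(-3478)) = √(1 - 1/3478*(-3259)) = √(1 + 3259/3478) = √(6737/3478) = √23431286/3478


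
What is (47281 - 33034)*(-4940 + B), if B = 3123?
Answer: -25886799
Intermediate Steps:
(47281 - 33034)*(-4940 + B) = (47281 - 33034)*(-4940 + 3123) = 14247*(-1817) = -25886799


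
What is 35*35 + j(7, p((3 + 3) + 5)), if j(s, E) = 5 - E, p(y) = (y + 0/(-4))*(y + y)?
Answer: 988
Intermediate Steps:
p(y) = 2*y² (p(y) = (y + 0*(-¼))*(2*y) = (y + 0)*(2*y) = y*(2*y) = 2*y²)
35*35 + j(7, p((3 + 3) + 5)) = 35*35 + (5 - 2*((3 + 3) + 5)²) = 1225 + (5 - 2*(6 + 5)²) = 1225 + (5 - 2*11²) = 1225 + (5 - 2*121) = 1225 + (5 - 1*242) = 1225 + (5 - 242) = 1225 - 237 = 988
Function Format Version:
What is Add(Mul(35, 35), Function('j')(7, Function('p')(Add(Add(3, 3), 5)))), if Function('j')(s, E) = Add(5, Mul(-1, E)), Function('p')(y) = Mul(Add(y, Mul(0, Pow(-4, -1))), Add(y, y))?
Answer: 988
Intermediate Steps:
Function('p')(y) = Mul(2, Pow(y, 2)) (Function('p')(y) = Mul(Add(y, Mul(0, Rational(-1, 4))), Mul(2, y)) = Mul(Add(y, 0), Mul(2, y)) = Mul(y, Mul(2, y)) = Mul(2, Pow(y, 2)))
Add(Mul(35, 35), Function('j')(7, Function('p')(Add(Add(3, 3), 5)))) = Add(Mul(35, 35), Add(5, Mul(-1, Mul(2, Pow(Add(Add(3, 3), 5), 2))))) = Add(1225, Add(5, Mul(-1, Mul(2, Pow(Add(6, 5), 2))))) = Add(1225, Add(5, Mul(-1, Mul(2, Pow(11, 2))))) = Add(1225, Add(5, Mul(-1, Mul(2, 121)))) = Add(1225, Add(5, Mul(-1, 242))) = Add(1225, Add(5, -242)) = Add(1225, -237) = 988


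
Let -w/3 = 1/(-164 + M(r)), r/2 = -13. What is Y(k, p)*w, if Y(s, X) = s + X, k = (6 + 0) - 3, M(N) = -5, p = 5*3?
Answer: 54/169 ≈ 0.31953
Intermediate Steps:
r = -26 (r = 2*(-13) = -26)
p = 15
k = 3 (k = 6 - 3 = 3)
w = 3/169 (w = -3/(-164 - 5) = -3/(-169) = -3*(-1/169) = 3/169 ≈ 0.017751)
Y(s, X) = X + s
Y(k, p)*w = (15 + 3)*(3/169) = 18*(3/169) = 54/169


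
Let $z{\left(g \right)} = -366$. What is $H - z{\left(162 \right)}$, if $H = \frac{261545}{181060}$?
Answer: $\frac{13305901}{36212} \approx 367.44$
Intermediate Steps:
$H = \frac{52309}{36212}$ ($H = 261545 \cdot \frac{1}{181060} = \frac{52309}{36212} \approx 1.4445$)
$H - z{\left(162 \right)} = \frac{52309}{36212} - -366 = \frac{52309}{36212} + 366 = \frac{13305901}{36212}$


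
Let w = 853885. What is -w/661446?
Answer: -853885/661446 ≈ -1.2909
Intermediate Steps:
-w/661446 = -853885/661446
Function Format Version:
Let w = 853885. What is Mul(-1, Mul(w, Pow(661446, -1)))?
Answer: Rational(-853885, 661446) ≈ -1.2909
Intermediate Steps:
Mul(-1, Mul(w, Pow(661446, -1))) = Mul(-1, Mul(853885, Pow(661446, -1))) = Mul(-1, Mul(853885, Rational(1, 661446))) = Mul(-1, Rational(853885, 661446)) = Rational(-853885, 661446)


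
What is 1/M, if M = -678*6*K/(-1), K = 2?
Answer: 1/8136 ≈ 0.00012291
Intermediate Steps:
M = 8136 (M = -678*6*2/(-1) = -8136*(-1) = -678*(-12) = 8136)
1/M = 1/8136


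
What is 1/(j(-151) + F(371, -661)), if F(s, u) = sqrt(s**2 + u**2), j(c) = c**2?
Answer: 22801/519311039 - sqrt(574562)/519311039 ≈ 4.2447e-5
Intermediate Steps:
1/(j(-151) + F(371, -661)) = 1/((-151)**2 + sqrt(371**2 + (-661)**2)) = 1/(22801 + sqrt(137641 + 436921)) = 1/(22801 + sqrt(574562))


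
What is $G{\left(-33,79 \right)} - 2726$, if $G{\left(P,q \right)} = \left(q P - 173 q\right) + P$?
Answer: $-19033$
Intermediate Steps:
$G{\left(P,q \right)} = P - 173 q + P q$ ($G{\left(P,q \right)} = \left(P q - 173 q\right) + P = \left(- 173 q + P q\right) + P = P - 173 q + P q$)
$G{\left(-33,79 \right)} - 2726 = \left(-33 - 13667 - 2607\right) - 2726 = -16307 - 2726 = -19033$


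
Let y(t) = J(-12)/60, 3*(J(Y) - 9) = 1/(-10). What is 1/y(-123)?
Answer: 1800/269 ≈ 6.6915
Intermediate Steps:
J(Y) = 269/30 (J(Y) = 9 + (⅓)/(-10) = 9 + (⅓)*(-⅒) = 9 - 1/30 = 269/30)
y(t) = 269/1800 (y(t) = (269/30)/60 = (269/30)*(1/60) = 269/1800)
1/y(-123) = 1/(269/1800) = 1800/269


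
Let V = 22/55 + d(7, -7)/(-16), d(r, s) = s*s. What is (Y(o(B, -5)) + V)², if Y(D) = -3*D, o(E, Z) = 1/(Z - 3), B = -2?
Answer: 33489/6400 ≈ 5.2327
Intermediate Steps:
d(r, s) = s²
o(E, Z) = 1/(-3 + Z)
V = -213/80 (V = 22/55 + (-7)²/(-16) = 22*(1/55) + 49*(-1/16) = ⅖ - 49/16 = -213/80 ≈ -2.6625)
(Y(o(B, -5)) + V)² = (-3/(-3 - 5) - 213/80)² = (-3/(-8) - 213/80)² = (-3*(-⅛) - 213/80)² = (3/8 - 213/80)² = (-183/80)² = 33489/6400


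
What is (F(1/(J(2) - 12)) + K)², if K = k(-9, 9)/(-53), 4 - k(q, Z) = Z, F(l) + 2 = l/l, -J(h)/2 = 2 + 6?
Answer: 2304/2809 ≈ 0.82022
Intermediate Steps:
J(h) = -16 (J(h) = -2*(2 + 6) = -2*8 = -16)
F(l) = -1 (F(l) = -2 + l/l = -2 + 1 = -1)
k(q, Z) = 4 - Z
K = 5/53 (K = (4 - 1*9)/(-53) = (4 - 9)*(-1/53) = -5*(-1/53) = 5/53 ≈ 0.094340)
(F(1/(J(2) - 12)) + K)² = (-1 + 5/53)² = (-48/53)² = 2304/2809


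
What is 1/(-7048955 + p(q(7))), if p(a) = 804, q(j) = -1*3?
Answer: -1/7048151 ≈ -1.4188e-7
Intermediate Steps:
q(j) = -3
1/(-7048955 + p(q(7))) = 1/(-7048955 + 804) = 1/(-7048151) = -1/7048151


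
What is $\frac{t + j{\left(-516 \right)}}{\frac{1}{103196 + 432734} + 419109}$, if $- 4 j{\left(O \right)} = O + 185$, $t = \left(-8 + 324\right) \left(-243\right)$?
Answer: $- \frac{82217289265}{449226172742} \approx -0.18302$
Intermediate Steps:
$t = -76788$ ($t = 316 \left(-243\right) = -76788$)
$j{\left(O \right)} = - \frac{185}{4} - \frac{O}{4}$ ($j{\left(O \right)} = - \frac{O + 185}{4} = - \frac{185 + O}{4} = - \frac{185}{4} - \frac{O}{4}$)
$\frac{t + j{\left(-516 \right)}}{\frac{1}{103196 + 432734} + 419109} = \frac{-76788 - - \frac{331}{4}}{\frac{1}{103196 + 432734} + 419109} = \frac{-76788 + \left(- \frac{185}{4} + 129\right)}{\frac{1}{535930} + 419109} = \frac{-76788 + \frac{331}{4}}{\frac{1}{535930} + 419109} = - \frac{306821}{4 \cdot \frac{224613086371}{535930}} = \left(- \frac{306821}{4}\right) \frac{535930}{224613086371} = - \frac{82217289265}{449226172742}$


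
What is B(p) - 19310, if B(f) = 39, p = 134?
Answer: -19271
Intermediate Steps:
B(p) - 19310 = 39 - 19310 = -19271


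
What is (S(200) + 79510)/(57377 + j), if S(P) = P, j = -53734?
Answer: 79710/3643 ≈ 21.880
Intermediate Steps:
(S(200) + 79510)/(57377 + j) = (200 + 79510)/(57377 - 53734) = 79710/3643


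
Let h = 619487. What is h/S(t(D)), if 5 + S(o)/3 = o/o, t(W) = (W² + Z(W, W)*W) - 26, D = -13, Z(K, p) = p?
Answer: -619487/12 ≈ -51624.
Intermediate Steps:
t(W) = -26 + 2*W² (t(W) = (W² + W*W) - 26 = (W² + W²) - 26 = 2*W² - 26 = -26 + 2*W²)
S(o) = -12 (S(o) = -15 + 3*(o/o) = -15 + 3*1 = -15 + 3 = -12)
h/S(t(D)) = 619487/(-12) = 619487*(-1/12) = -619487/12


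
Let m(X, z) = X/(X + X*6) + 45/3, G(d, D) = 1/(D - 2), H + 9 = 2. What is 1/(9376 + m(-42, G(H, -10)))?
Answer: 7/65738 ≈ 0.00010648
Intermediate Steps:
H = -7 (H = -9 + 2 = -7)
G(d, D) = 1/(-2 + D)
m(X, z) = 106/7 (m(X, z) = X/(X + 6*X) + 45*(⅓) = X/((7*X)) + 15 = X*(1/(7*X)) + 15 = ⅐ + 15 = 106/7)
1/(9376 + m(-42, G(H, -10))) = 1/(9376 + 106/7) = 1/(65738/7) = 7/65738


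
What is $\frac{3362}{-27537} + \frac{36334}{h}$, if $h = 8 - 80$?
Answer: $- \frac{166795237}{330444} \approx -504.76$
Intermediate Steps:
$h = -72$ ($h = 8 - 80 = -72$)
$\frac{3362}{-27537} + \frac{36334}{h} = \frac{3362}{-27537} + \frac{36334}{-72} = 3362 \left(- \frac{1}{27537}\right) + 36334 \left(- \frac{1}{72}\right) = - \frac{3362}{27537} - \frac{18167}{36} = - \frac{166795237}{330444}$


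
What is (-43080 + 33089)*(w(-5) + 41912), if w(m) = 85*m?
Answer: -414496617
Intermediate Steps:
(-43080 + 33089)*(w(-5) + 41912) = (-43080 + 33089)*(85*(-5) + 41912) = -9991*(-425 + 41912) = -9991*41487 = -414496617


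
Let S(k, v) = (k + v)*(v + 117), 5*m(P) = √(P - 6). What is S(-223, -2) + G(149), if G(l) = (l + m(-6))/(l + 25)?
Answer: -4502101/174 + I*√3/435 ≈ -25874.0 + 0.0039817*I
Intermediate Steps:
m(P) = √(-6 + P)/5 (m(P) = √(P - 6)/5 = √(-6 + P)/5)
S(k, v) = (117 + v)*(k + v) (S(k, v) = (k + v)*(117 + v) = (117 + v)*(k + v))
G(l) = (l + 2*I*√3/5)/(25 + l) (G(l) = (l + √(-6 - 6)/5)/(l + 25) = (l + √(-12)/5)/(25 + l) = (l + (2*I*√3)/5)/(25 + l) = (l + 2*I*√3/5)/(25 + l))
S(-223, -2) + G(149) = ((-2)² + 117*(-223) + 117*(-2) - 223*(-2)) + (149 + 2*I*√3/5)/(25 + 149) = (4 - 26091 - 234 + 446) + (149 + 2*I*√3/5)/174 = -25875 + (149 + 2*I*√3/5)/174 = -25875 + (149/174 + I*√3/435) = -4502101/174 + I*√3/435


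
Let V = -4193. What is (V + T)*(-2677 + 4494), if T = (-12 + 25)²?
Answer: -7311608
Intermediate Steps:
T = 169 (T = 13² = 169)
(V + T)*(-2677 + 4494) = (-4193 + 169)*(-2677 + 4494) = -4024*1817 = -7311608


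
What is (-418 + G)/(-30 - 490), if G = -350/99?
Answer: 10433/12870 ≈ 0.81065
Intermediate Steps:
G = -350/99 (G = -350*1/99 = -350/99 ≈ -3.5354)
(-418 + G)/(-30 - 490) = (-418 - 350/99)/(-30 - 490) = -41732/99/(-520) = -41732/99*(-1/520) = 10433/12870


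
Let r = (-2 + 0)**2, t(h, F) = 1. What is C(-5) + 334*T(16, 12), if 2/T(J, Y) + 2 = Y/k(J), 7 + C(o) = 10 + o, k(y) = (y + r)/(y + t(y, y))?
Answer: 3258/41 ≈ 79.463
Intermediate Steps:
r = 4 (r = (-2)**2 = 4)
k(y) = (4 + y)/(1 + y) (k(y) = (y + 4)/(y + 1) = (4 + y)/(1 + y))
C(o) = 3 + o (C(o) = -7 + (10 + o) = 3 + o)
T(J, Y) = 2/(-2 + Y*(1 + J)/(4 + J)) (T(J, Y) = 2/(-2 + Y/(((4 + J)/(1 + J)))) = 2/(-2 + Y*((1 + J)/(4 + J))) = 2/(-2 + Y*(1 + J)/(4 + J)))
C(-5) + 334*T(16, 12) = (3 - 5) + 334*(2*(4 + 16)/(-8 - 2*16 + 12*(1 + 16))) = -2 + 334*(2*20/(-8 - 32 + 12*17)) = -2 + 334*(2*20/(-8 - 32 + 204)) = -2 + 334*(2*20/164) = -2 + 334*(2*(1/164)*20) = -2 + 334*(10/41) = -2 + 3340/41 = 3258/41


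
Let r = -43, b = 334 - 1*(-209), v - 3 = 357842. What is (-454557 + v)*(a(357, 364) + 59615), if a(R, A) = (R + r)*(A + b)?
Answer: -33308870056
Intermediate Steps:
v = 357845 (v = 3 + 357842 = 357845)
b = 543 (b = 334 + 209 = 543)
a(R, A) = (-43 + R)*(543 + A) (a(R, A) = (R - 43)*(A + 543) = (-43 + R)*(543 + A))
(-454557 + v)*(a(357, 364) + 59615) = (-454557 + 357845)*((-23349 - 43*364 + 543*357 + 364*357) + 59615) = -96712*((-23349 - 15652 + 193851 + 129948) + 59615) = -96712*(284798 + 59615) = -96712*344413 = -33308870056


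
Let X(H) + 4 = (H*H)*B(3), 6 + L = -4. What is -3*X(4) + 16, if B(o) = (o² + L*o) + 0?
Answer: 1036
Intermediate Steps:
L = -10 (L = -6 - 4 = -10)
B(o) = o² - 10*o (B(o) = (o² - 10*o) + 0 = o² - 10*o)
X(H) = -4 - 21*H² (X(H) = -4 + (H*H)*(3*(-10 + 3)) = -4 + H²*(3*(-7)) = -4 + H²*(-21) = -4 - 21*H²)
-3*X(4) + 16 = -3*(-4 - 21*4²) + 16 = -3*(-4 - 21*16) + 16 = -3*(-4 - 336) + 16 = -3*(-340) + 16 = 1020 + 16 = 1036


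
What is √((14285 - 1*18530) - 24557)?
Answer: I*√28802 ≈ 169.71*I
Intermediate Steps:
√((14285 - 1*18530) - 24557) = √((14285 - 18530) - 24557) = √(-4245 - 24557) = √(-28802) = I*√28802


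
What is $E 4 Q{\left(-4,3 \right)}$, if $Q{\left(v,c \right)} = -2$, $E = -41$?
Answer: $328$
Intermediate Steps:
$E 4 Q{\left(-4,3 \right)} = \left(-41\right) 4 \left(-2\right) = \left(-164\right) \left(-2\right) = 328$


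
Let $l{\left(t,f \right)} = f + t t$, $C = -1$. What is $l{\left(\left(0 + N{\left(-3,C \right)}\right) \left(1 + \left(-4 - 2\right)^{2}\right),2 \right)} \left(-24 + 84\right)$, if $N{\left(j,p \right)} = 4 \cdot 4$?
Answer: $21027960$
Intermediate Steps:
$N{\left(j,p \right)} = 16$
$l{\left(t,f \right)} = f + t^{2}$
$l{\left(\left(0 + N{\left(-3,C \right)}\right) \left(1 + \left(-4 - 2\right)^{2}\right),2 \right)} \left(-24 + 84\right) = \left(2 + \left(\left(0 + 16\right) \left(1 + \left(-4 - 2\right)^{2}\right)\right)^{2}\right) \left(-24 + 84\right) = \left(2 + \left(16 \left(1 + \left(-6\right)^{2}\right)\right)^{2}\right) 60 = \left(2 + \left(16 \left(1 + 36\right)\right)^{2}\right) 60 = \left(2 + \left(16 \cdot 37\right)^{2}\right) 60 = \left(2 + 592^{2}\right) 60 = \left(2 + 350464\right) 60 = 350466 \cdot 60 = 21027960$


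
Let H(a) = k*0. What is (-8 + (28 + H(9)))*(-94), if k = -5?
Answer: -1880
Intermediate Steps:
H(a) = 0 (H(a) = -5*0 = 0)
(-8 + (28 + H(9)))*(-94) = (-8 + (28 + 0))*(-94) = (-8 + 28)*(-94) = 20*(-94) = -1880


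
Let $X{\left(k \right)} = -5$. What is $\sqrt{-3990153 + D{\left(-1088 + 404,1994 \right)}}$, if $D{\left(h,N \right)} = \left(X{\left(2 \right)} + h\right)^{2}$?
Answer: $2 i \sqrt{878858} \approx 1874.9 i$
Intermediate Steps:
$D{\left(h,N \right)} = \left(-5 + h\right)^{2}$
$\sqrt{-3990153 + D{\left(-1088 + 404,1994 \right)}} = \sqrt{-3990153 + \left(-5 + \left(-1088 + 404\right)\right)^{2}} = \sqrt{-3990153 + \left(-5 - 684\right)^{2}} = \sqrt{-3990153 + \left(-689\right)^{2}} = \sqrt{-3990153 + 474721} = \sqrt{-3515432} = 2 i \sqrt{878858}$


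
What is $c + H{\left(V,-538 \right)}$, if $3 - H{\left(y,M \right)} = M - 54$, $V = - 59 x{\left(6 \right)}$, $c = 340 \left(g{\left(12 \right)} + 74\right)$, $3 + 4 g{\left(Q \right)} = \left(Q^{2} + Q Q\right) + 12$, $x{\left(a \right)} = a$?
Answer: $51000$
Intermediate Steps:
$g{\left(Q \right)} = \frac{9}{4} + \frac{Q^{2}}{2}$ ($g{\left(Q \right)} = - \frac{3}{4} + \frac{\left(Q^{2} + Q Q\right) + 12}{4} = - \frac{3}{4} + \frac{\left(Q^{2} + Q^{2}\right) + 12}{4} = - \frac{3}{4} + \frac{2 Q^{2} + 12}{4} = - \frac{3}{4} + \frac{12 + 2 Q^{2}}{4} = - \frac{3}{4} + \left(3 + \frac{Q^{2}}{2}\right) = \frac{9}{4} + \frac{Q^{2}}{2}$)
$c = 50405$ ($c = 340 \left(\left(\frac{9}{4} + \frac{12^{2}}{2}\right) + 74\right) = 340 \left(\left(\frac{9}{4} + \frac{1}{2} \cdot 144\right) + 74\right) = 340 \left(\left(\frac{9}{4} + 72\right) + 74\right) = 340 \left(\frac{297}{4} + 74\right) = 340 \cdot \frac{593}{4} = 50405$)
$V = -354$ ($V = \left(-59\right) 6 = -354$)
$H{\left(y,M \right)} = 57 - M$ ($H{\left(y,M \right)} = 3 - \left(M - 54\right) = 3 - \left(-54 + M\right) = 57 - M$)
$c + H{\left(V,-538 \right)} = 50405 + \left(57 - -538\right) = 50405 + \left(57 + 538\right) = 50405 + 595 = 51000$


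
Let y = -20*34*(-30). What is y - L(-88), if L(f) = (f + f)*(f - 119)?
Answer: -16032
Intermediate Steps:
L(f) = 2*f*(-119 + f) (L(f) = (2*f)*(-119 + f) = 2*f*(-119 + f))
y = 20400 (y = -680*(-30) = 20400)
y - L(-88) = 20400 - 2*(-88)*(-119 - 88) = 20400 - 2*(-88)*(-207) = 20400 - 1*36432 = 20400 - 36432 = -16032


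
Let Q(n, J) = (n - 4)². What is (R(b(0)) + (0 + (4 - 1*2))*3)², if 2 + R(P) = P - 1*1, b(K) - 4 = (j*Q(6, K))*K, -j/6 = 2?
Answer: 49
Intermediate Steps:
Q(n, J) = (-4 + n)²
j = -12 (j = -6*2 = -12)
b(K) = 4 - 48*K (b(K) = 4 + (-12*(-4 + 6)²)*K = 4 + (-12*2²)*K = 4 + (-12*4)*K = 4 - 48*K)
R(P) = -3 + P (R(P) = -2 + (P - 1*1) = -2 + (P - 1) = -2 + (-1 + P) = -3 + P)
(R(b(0)) + (0 + (4 - 1*2))*3)² = ((-3 + (4 - 48*0)) + (0 + (4 - 1*2))*3)² = ((-3 + (4 + 0)) + (0 + (4 - 2))*3)² = ((-3 + 4) + (0 + 2)*3)² = (1 + 2*3)² = (1 + 6)² = 7² = 49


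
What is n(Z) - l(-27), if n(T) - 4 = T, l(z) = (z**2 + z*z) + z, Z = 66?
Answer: -1361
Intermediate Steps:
l(z) = z + 2*z**2 (l(z) = (z**2 + z**2) + z = 2*z**2 + z = z + 2*z**2)
n(T) = 4 + T
n(Z) - l(-27) = (4 + 66) - (-27)*(1 + 2*(-27)) = 70 - (-27)*(1 - 54) = 70 - (-27)*(-53) = 70 - 1*1431 = 70 - 1431 = -1361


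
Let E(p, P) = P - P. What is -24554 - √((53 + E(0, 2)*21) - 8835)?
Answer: -24554 - I*√8782 ≈ -24554.0 - 93.712*I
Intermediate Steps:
E(p, P) = 0
-24554 - √((53 + E(0, 2)*21) - 8835) = -24554 - √((53 + 0*21) - 8835) = -24554 - √((53 + 0) - 8835) = -24554 - √(53 - 8835) = -24554 - √(-8782) = -24554 - I*√8782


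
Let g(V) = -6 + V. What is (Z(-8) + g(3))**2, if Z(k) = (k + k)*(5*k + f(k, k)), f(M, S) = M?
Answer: 585225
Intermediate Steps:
Z(k) = 12*k**2 (Z(k) = (k + k)*(5*k + k) = (2*k)*(6*k) = 12*k**2)
(Z(-8) + g(3))**2 = (12*(-8)**2 + (-6 + 3))**2 = (12*64 - 3)**2 = (768 - 3)**2 = 765**2 = 585225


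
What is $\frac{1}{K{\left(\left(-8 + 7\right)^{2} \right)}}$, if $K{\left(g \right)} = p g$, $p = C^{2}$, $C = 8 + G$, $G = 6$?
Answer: $\frac{1}{196} \approx 0.005102$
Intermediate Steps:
$C = 14$ ($C = 8 + 6 = 14$)
$p = 196$ ($p = 14^{2} = 196$)
$K{\left(g \right)} = 196 g$
$\frac{1}{K{\left(\left(-8 + 7\right)^{2} \right)}} = \frac{1}{196 \left(-8 + 7\right)^{2}} = \frac{1}{196 \left(-1\right)^{2}} = \frac{1}{196 \cdot 1} = \frac{1}{196}$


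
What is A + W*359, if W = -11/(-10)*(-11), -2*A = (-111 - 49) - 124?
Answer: -42019/10 ≈ -4201.9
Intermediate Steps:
A = 142 (A = -((-111 - 49) - 124)/2 = -(-160 - 124)/2 = -½*(-284) = 142)
W = -121/10 (W = -11*(-⅒)*(-11) = (11/10)*(-11) = -121/10 ≈ -12.100)
A + W*359 = 142 - 121/10*359 = 142 - 43439/10 = -42019/10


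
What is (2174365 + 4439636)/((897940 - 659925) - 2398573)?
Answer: -25341/8278 ≈ -3.0612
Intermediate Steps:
(2174365 + 4439636)/((897940 - 659925) - 2398573) = 6614001/(238015 - 2398573) = 6614001/(-2160558) = 6614001*(-1/2160558) = -25341/8278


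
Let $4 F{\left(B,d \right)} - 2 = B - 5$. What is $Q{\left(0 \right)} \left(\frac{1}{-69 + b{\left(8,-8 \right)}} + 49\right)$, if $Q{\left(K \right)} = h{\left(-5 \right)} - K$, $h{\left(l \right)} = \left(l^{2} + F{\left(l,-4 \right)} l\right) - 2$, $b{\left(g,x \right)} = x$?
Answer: $\frac{11316}{7} \approx 1616.6$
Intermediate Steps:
$F{\left(B,d \right)} = - \frac{3}{4} + \frac{B}{4}$ ($F{\left(B,d \right)} = \frac{1}{2} + \frac{B - 5}{4} = \frac{1}{2} + \frac{-5 + B}{4} = \frac{1}{2} + \left(- \frac{5}{4} + \frac{B}{4}\right) = - \frac{3}{4} + \frac{B}{4}$)
$h{\left(l \right)} = -2 + l^{2} + l \left(- \frac{3}{4} + \frac{l}{4}\right)$ ($h{\left(l \right)} = \left(l^{2} + \left(- \frac{3}{4} + \frac{l}{4}\right) l\right) - 2 = \left(l^{2} + l \left(- \frac{3}{4} + \frac{l}{4}\right)\right) - 2 = -2 + l^{2} + l \left(- \frac{3}{4} + \frac{l}{4}\right)$)
$Q{\left(K \right)} = 33 - K$ ($Q{\left(K \right)} = \left(-2 - - \frac{15}{4} + \frac{5 \left(-5\right)^{2}}{4}\right) - K = \left(-2 + \frac{15}{4} + \frac{5}{4} \cdot 25\right) - K = \left(-2 + \frac{15}{4} + \frac{125}{4}\right) - K = 33 - K$)
$Q{\left(0 \right)} \left(\frac{1}{-69 + b{\left(8,-8 \right)}} + 49\right) = \left(33 - 0\right) \left(\frac{1}{-69 - 8} + 49\right) = \left(33 + 0\right) \left(\frac{1}{-77} + 49\right) = 33 \left(- \frac{1}{77} + 49\right) = 33 \cdot \frac{3772}{77} = \frac{11316}{7}$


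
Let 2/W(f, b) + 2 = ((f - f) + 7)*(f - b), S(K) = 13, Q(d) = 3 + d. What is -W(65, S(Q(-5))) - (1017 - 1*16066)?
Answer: 2723868/181 ≈ 15049.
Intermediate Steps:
W(f, b) = 2/(-2 - 7*b + 7*f) (W(f, b) = 2/(-2 + ((f - f) + 7)*(f - b)) = 2/(-2 + (0 + 7)*(f - b)) = 2/(-2 + 7*(f - b)) = 2/(-2 + (-7*b + 7*f)) = 2/(-2 - 7*b + 7*f))
-W(65, S(Q(-5))) - (1017 - 1*16066) = -(-2)/(2 - 7*65 + 7*13) - (1017 - 1*16066) = -(-2)/(2 - 455 + 91) - (1017 - 16066) = -(-2)/(-362) - 1*(-15049) = -(-2)*(-1)/362 + 15049 = -1*1/181 + 15049 = -1/181 + 15049 = 2723868/181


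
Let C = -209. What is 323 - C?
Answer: 532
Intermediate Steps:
323 - C = 323 - 1*(-209) = 323 + 209 = 532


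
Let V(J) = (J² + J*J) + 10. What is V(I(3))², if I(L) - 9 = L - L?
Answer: 29584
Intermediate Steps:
I(L) = 9 (I(L) = 9 + (L - L) = 9 + 0 = 9)
V(J) = 10 + 2*J² (V(J) = (J² + J²) + 10 = 2*J² + 10 = 10 + 2*J²)
V(I(3))² = (10 + 2*9²)² = (10 + 2*81)² = (10 + 162)² = 172² = 29584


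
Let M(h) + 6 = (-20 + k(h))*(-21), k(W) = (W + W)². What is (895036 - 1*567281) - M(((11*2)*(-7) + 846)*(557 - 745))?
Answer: 1421697741485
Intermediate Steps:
k(W) = 4*W² (k(W) = (2*W)² = 4*W²)
M(h) = 414 - 84*h² (M(h) = -6 + (-20 + 4*h²)*(-21) = -6 + (420 - 84*h²) = 414 - 84*h²)
(895036 - 1*567281) - M(((11*2)*(-7) + 846)*(557 - 745)) = (895036 - 1*567281) - (414 - 84*(557 - 745)²*((11*2)*(-7) + 846)²) = (895036 - 567281) - (414 - 84*35344*(22*(-7) + 846)²) = 327755 - (414 - 84*35344*(-154 + 846)²) = 327755 - (414 - 84*(692*(-188))²) = 327755 - (414 - 84*(-130096)²) = 327755 - (414 - 84*16924969216) = 327755 - (414 - 1421697414144) = 327755 - 1*(-1421697413730) = 327755 + 1421697413730 = 1421697741485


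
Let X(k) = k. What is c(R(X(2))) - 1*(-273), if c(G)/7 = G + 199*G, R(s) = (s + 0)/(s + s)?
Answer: 973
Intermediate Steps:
R(s) = ½ (R(s) = s/((2*s)) = s*(1/(2*s)) = ½)
c(G) = 1400*G (c(G) = 7*(G + 199*G) = 7*(200*G) = 1400*G)
c(R(X(2))) - 1*(-273) = 1400*(½) - 1*(-273) = 700 + 273 = 973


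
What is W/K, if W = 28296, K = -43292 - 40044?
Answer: -3537/10417 ≈ -0.33954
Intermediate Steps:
K = -83336
W/K = 28296/(-83336) = 28296*(-1/83336) = -3537/10417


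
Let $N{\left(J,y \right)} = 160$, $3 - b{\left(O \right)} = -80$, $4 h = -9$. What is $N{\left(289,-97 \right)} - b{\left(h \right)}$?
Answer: $77$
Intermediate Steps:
$h = - \frac{9}{4}$ ($h = \frac{1}{4} \left(-9\right) = - \frac{9}{4} \approx -2.25$)
$b{\left(O \right)} = 83$ ($b{\left(O \right)} = 3 - -80 = 3 + 80 = 83$)
$N{\left(289,-97 \right)} - b{\left(h \right)} = 160 - 83 = 77$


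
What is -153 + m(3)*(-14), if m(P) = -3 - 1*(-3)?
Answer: -153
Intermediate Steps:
m(P) = 0 (m(P) = -3 + 3 = 0)
-153 + m(3)*(-14) = -153 + 0*(-14) = -153 + 0 = -153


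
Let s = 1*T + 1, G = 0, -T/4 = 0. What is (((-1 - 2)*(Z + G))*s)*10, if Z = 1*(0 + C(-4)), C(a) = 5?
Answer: -150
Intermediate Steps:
T = 0 (T = -4*0 = 0)
Z = 5 (Z = 1*(0 + 5) = 1*5 = 5)
s = 1 (s = 1*0 + 1 = 0 + 1 = 1)
(((-1 - 2)*(Z + G))*s)*10 = (((-1 - 2)*(5 + 0))*1)*10 = (-3*5*1)*10 = -15*1*10 = -15*10 = -150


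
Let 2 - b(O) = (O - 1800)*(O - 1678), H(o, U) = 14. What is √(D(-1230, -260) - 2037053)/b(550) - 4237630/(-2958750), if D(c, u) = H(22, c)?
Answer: 423763/295875 - I*√2037039/1409998 ≈ 1.4322 - 0.0010122*I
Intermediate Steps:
D(c, u) = 14
b(O) = 2 - (-1800 + O)*(-1678 + O) (b(O) = 2 - (O - 1800)*(O - 1678) = 2 - (-1800 + O)*(-1678 + O))
√(D(-1230, -260) - 2037053)/b(550) - 4237630/(-2958750) = √(14 - 2037053)/(-3020398 - 1*550² + 3478*550) - 4237630/(-2958750) = √(-2037039)/(-3020398 - 1*302500 + 1912900) - 4237630*(-1/2958750) = (I*√2037039)/(-3020398 - 302500 + 1912900) + 423763/295875 = (I*√2037039)/(-1409998) + 423763/295875 = (I*√2037039)*(-1/1409998) + 423763/295875 = -I*√2037039/1409998 + 423763/295875 = 423763/295875 - I*√2037039/1409998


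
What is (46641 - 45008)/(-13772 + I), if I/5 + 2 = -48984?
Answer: -1633/258702 ≈ -0.0063123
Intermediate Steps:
I = -244930 (I = -10 + 5*(-48984) = -10 - 244920 = -244930)
(46641 - 45008)/(-13772 + I) = (46641 - 45008)/(-13772 - 244930) = 1633/(-258702) = 1633*(-1/258702) = -1633/258702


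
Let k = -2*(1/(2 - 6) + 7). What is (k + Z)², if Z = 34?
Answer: 1681/4 ≈ 420.25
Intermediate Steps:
k = -27/2 (k = -2*(1/(-4) + 7) = -2*(-¼ + 7) = -2*27/4 = -27/2 ≈ -13.500)
(k + Z)² = (-27/2 + 34)² = (41/2)² = 1681/4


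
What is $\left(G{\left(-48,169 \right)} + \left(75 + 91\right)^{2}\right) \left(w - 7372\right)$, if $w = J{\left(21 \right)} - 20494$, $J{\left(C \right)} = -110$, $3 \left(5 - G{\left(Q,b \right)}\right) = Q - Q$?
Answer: $-771046536$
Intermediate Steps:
$G{\left(Q,b \right)} = 5$ ($G{\left(Q,b \right)} = 5 - \frac{Q - Q}{3} = 5 - 0 = 5 + 0 = 5$)
$w = -20604$ ($w = -110 - 20494 = -20604$)
$\left(G{\left(-48,169 \right)} + \left(75 + 91\right)^{2}\right) \left(w - 7372\right) = \left(5 + \left(75 + 91\right)^{2}\right) \left(-20604 - 7372\right) = \left(5 + 166^{2}\right) \left(-27976\right) = \left(5 + 27556\right) \left(-27976\right) = 27561 \left(-27976\right) = -771046536$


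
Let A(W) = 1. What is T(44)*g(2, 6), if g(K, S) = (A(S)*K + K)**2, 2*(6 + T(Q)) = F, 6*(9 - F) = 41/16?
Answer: -329/12 ≈ -27.417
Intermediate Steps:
F = 823/96 (F = 9 - 41/(6*16) = 9 - 1/6*41/16 = 9 - 41/96 = 823/96 ≈ 8.5729)
T(Q) = -329/192 (T(Q) = -6 + (1/2)*(823/96) = -6 + 823/192 = -329/192)
g(K, S) = 4*K**2 (g(K, S) = (1*K + K)**2 = (K + K)**2 = (2*K)**2 = 4*K**2)
T(44)*g(2, 6) = -329*2**2/48 = -329*4/48 = -329/192*16 = -329/12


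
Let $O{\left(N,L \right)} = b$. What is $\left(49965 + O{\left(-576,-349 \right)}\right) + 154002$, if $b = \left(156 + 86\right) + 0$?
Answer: $204209$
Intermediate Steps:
$b = 242$ ($b = 242 + 0 = 242$)
$O{\left(N,L \right)} = 242$
$\left(49965 + O{\left(-576,-349 \right)}\right) + 154002 = \left(49965 + 242\right) + 154002 = 50207 + 154002 = 204209$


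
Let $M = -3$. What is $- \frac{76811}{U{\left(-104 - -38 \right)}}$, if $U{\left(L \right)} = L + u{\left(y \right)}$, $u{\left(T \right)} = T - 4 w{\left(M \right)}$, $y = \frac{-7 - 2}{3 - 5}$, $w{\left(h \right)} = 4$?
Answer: $\frac{153622}{155} \approx 991.11$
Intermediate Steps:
$y = \frac{9}{2}$ ($y = \frac{-7 - 2}{-2} = \left(-9\right) \left(- \frac{1}{2}\right) = \frac{9}{2} \approx 4.5$)
$u{\left(T \right)} = -16 + T$ ($u{\left(T \right)} = T - 16 = -16 + T$)
$U{\left(L \right)} = - \frac{23}{2} + L$ ($U{\left(L \right)} = L + \left(-16 + \frac{9}{2}\right) = L - \frac{23}{2} = - \frac{23}{2} + L$)
$- \frac{76811}{U{\left(-104 - -38 \right)}} = - \frac{76811}{- \frac{23}{2} - 66} = - \frac{76811}{- \frac{155}{2}} = \left(-76811\right) \left(- \frac{2}{155}\right) = \frac{153622}{155}$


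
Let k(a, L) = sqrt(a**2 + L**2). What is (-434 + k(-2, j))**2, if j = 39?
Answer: 189881 - 4340*sqrt(61) ≈ 1.5598e+5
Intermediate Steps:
k(a, L) = sqrt(L**2 + a**2)
(-434 + k(-2, j))**2 = (-434 + sqrt(39**2 + (-2)**2))**2 = (-434 + sqrt(1521 + 4))**2 = (-434 + sqrt(1525))**2 = (-434 + 5*sqrt(61))**2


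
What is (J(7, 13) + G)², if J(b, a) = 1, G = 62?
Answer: 3969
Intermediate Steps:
(J(7, 13) + G)² = (1 + 62)² = 63² = 3969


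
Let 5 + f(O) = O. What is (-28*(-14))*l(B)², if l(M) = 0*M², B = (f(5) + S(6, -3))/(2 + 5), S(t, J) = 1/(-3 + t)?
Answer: 0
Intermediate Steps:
f(O) = -5 + O
B = 1/21 (B = ((-5 + 5) + 1/(-3 + 6))/(2 + 5) = (0 + 1/3)/7 = (0 + ⅓)*(⅐) = (⅓)*(⅐) = 1/21 ≈ 0.047619)
l(M) = 0
(-28*(-14))*l(B)² = -28*(-14)*0² = 392*0 = 0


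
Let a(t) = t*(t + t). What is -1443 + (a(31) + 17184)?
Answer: 17663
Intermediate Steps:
a(t) = 2*t² (a(t) = t*(2*t) = 2*t²)
-1443 + (a(31) + 17184) = -1443 + (2*31² + 17184) = -1443 + (2*961 + 17184) = -1443 + (1922 + 17184) = -1443 + 19106 = 17663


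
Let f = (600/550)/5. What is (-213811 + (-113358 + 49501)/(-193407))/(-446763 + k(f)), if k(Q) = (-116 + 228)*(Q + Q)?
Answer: 2274386412100/4751870156739 ≈ 0.47863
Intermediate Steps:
f = 12/55 (f = (600*(1/550))*(⅕) = (12/11)*(⅕) = 12/55 ≈ 0.21818)
k(Q) = 224*Q (k(Q) = 112*(2*Q) = 224*Q)
(-213811 + (-113358 + 49501)/(-193407))/(-446763 + k(f)) = (-213811 + (-113358 + 49501)/(-193407))/(-446763 + 224*(12/55)) = (-213811 - 63857*(-1/193407))/(-446763 + 2688/55) = (-213811 + 63857/193407)/(-24569277/55) = -41352480220/193407*(-55/24569277) = 2274386412100/4751870156739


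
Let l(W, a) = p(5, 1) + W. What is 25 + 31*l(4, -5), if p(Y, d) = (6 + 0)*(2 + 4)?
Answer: 1265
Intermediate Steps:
p(Y, d) = 36 (p(Y, d) = 6*6 = 36)
l(W, a) = 36 + W
25 + 31*l(4, -5) = 25 + 31*(36 + 4) = 25 + 31*40 = 25 + 1240 = 1265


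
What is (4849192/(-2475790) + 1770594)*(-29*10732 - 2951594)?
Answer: -7151476213663705948/1237895 ≈ -5.7771e+12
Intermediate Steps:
(4849192/(-2475790) + 1770594)*(-29*10732 - 2951594) = (4849192*(-1/2475790) + 1770594)*(-311228 - 2951594) = (-2424596/1237895 + 1770594)*(-3262822) = (2191807035034/1237895)*(-3262822) = -7151476213663705948/1237895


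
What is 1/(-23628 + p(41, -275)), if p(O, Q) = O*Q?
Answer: -1/34903 ≈ -2.8651e-5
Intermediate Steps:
1/(-23628 + p(41, -275)) = 1/(-23628 + 41*(-275)) = 1/(-23628 - 11275) = 1/(-34903) = -1/34903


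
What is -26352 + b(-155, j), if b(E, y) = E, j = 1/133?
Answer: -26507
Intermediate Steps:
j = 1/133 ≈ 0.0075188
-26352 + b(-155, j) = -26352 - 155 = -26507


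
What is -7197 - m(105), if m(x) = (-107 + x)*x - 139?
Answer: -6848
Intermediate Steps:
m(x) = -139 + x*(-107 + x) (m(x) = x*(-107 + x) - 139 = -139 + x*(-107 + x))
-7197 - m(105) = -7197 - (-139 + 105² - 107*105) = -7197 - (-139 + 11025 - 11235) = -7197 - 1*(-349) = -7197 + 349 = -6848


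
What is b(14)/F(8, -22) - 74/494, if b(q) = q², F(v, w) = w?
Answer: -24613/2717 ≈ -9.0589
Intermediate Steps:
b(14)/F(8, -22) - 74/494 = 14²/(-22) - 74/494 = 196*(-1/22) - 74*1/494 = -98/11 - 37/247 = -24613/2717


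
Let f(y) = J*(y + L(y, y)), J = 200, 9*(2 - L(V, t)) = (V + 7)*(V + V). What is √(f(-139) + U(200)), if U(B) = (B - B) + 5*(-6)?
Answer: I*√7586070/3 ≈ 918.09*I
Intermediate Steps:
U(B) = -30 (U(B) = 0 - 30 = -30)
L(V, t) = 2 - 2*V*(7 + V)/9 (L(V, t) = 2 - (V + 7)*(V + V)/9 = 2 - (7 + V)*2*V/9 = 2 - 2*V*(7 + V)/9)
f(y) = 400 - 1000*y/9 - 400*y²/9 (f(y) = 200*(y + (2 - 14*y/9 - 2*y²/9)) = 200*(2 - 5*y/9 - 2*y²/9) = 400 - 1000*y/9 - 400*y²/9)
√(f(-139) + U(200)) = √((400 - 1000/9*(-139) - 400/9*(-139)²) - 30) = √((400 + 139000/9 - 400/9*19321) - 30) = √((400 + 139000/9 - 7728400/9) - 30) = √(-2528600/3 - 30) = √(-2528690/3) = I*√7586070/3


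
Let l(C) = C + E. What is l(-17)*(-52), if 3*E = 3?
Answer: 832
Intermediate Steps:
E = 1 (E = (⅓)*3 = 1)
l(C) = 1 + C (l(C) = C + 1 = 1 + C)
l(-17)*(-52) = (1 - 17)*(-52) = -16*(-52) = 832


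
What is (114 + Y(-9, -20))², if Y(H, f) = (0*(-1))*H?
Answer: 12996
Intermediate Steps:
Y(H, f) = 0 (Y(H, f) = 0*H = 0)
(114 + Y(-9, -20))² = (114 + 0)² = 114² = 12996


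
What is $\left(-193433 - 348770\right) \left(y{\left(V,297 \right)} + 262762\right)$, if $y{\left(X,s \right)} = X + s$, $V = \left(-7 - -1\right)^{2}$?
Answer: $-142650898285$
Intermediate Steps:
$V = 36$ ($V = \left(-7 + \left(-3 + 4\right)\right)^{2} = \left(-7 + 1\right)^{2} = \left(-6\right)^{2} = 36$)
$\left(-193433 - 348770\right) \left(y{\left(V,297 \right)} + 262762\right) = \left(-193433 - 348770\right) \left(\left(36 + 297\right) + 262762\right) = - 542203 \left(333 + 262762\right) = \left(-542203\right) 263095 = -142650898285$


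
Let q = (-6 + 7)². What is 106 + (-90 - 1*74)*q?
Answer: -58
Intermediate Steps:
q = 1 (q = 1² = 1)
106 + (-90 - 1*74)*q = 106 + (-90 - 1*74)*1 = 106 + (-90 - 74)*1 = 106 - 164*1 = 106 - 164 = -58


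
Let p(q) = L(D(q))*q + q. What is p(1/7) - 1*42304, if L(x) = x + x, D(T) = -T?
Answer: -2072891/49 ≈ -42304.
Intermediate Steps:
L(x) = 2*x
p(q) = q - 2*q**2 (p(q) = (2*(-q))*q + q = (-2*q)*q + q = -2*q**2 + q = q - 2*q**2)
p(1/7) - 1*42304 = (1 - 2/7)/7 - 1*42304 = (1 - 2*1/7)/7 - 42304 = (1 - 2/7)/7 - 42304 = (1/7)*(5/7) - 42304 = 5/49 - 42304 = -2072891/49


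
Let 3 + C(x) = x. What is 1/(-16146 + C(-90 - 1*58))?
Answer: -1/16297 ≈ -6.1361e-5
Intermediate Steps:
C(x) = -3 + x
1/(-16146 + C(-90 - 1*58)) = 1/(-16146 + (-3 + (-90 - 1*58))) = 1/(-16146 + (-3 + (-90 - 58))) = 1/(-16146 + (-3 - 148)) = 1/(-16146 - 151) = 1/(-16297) = -1/16297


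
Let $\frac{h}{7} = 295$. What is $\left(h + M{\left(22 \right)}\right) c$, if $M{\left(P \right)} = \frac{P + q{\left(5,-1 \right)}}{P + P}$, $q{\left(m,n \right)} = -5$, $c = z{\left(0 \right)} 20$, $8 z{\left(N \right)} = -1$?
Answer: $- \frac{454385}{88} \approx -5163.5$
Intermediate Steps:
$h = 2065$ ($h = 7 \cdot 295 = 2065$)
$z{\left(N \right)} = - \frac{1}{8}$ ($z{\left(N \right)} = \frac{1}{8} \left(-1\right) = - \frac{1}{8}$)
$c = - \frac{5}{2}$ ($c = \left(- \frac{1}{8}\right) 20 = - \frac{5}{2} \approx -2.5$)
$M{\left(P \right)} = \frac{-5 + P}{2 P}$ ($M{\left(P \right)} = \frac{P - 5}{P + P} = \frac{-5 + P}{2 P}$)
$\left(h + M{\left(22 \right)}\right) c = \left(2065 + \frac{-5 + 22}{2 \cdot 22}\right) \left(- \frac{5}{2}\right) = \left(2065 + \frac{1}{2} \cdot \frac{1}{22} \cdot 17\right) \left(- \frac{5}{2}\right) = \left(2065 + \frac{17}{44}\right) \left(- \frac{5}{2}\right) = \frac{90877}{44} \left(- \frac{5}{2}\right) = - \frac{454385}{88}$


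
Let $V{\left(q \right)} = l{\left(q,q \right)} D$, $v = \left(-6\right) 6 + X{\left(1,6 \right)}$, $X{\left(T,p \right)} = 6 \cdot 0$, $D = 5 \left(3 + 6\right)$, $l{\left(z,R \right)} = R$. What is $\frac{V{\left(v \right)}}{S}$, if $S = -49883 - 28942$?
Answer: $\frac{108}{5255} \approx 0.020552$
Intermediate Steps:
$D = 45$ ($D = 5 \cdot 9 = 45$)
$S = -78825$
$X{\left(T,p \right)} = 0$
$v = -36$ ($v = \left(-6\right) 6 + 0 = -36 + 0 = -36$)
$V{\left(q \right)} = 45 q$ ($V{\left(q \right)} = q 45 = 45 q$)
$\frac{V{\left(v \right)}}{S} = \frac{45 \left(-36\right)}{-78825} = \left(-1620\right) \left(- \frac{1}{78825}\right) = \frac{108}{5255}$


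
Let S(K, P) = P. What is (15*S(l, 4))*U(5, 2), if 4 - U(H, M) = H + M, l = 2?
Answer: -180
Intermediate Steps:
U(H, M) = 4 - H - M (U(H, M) = 4 - (H + M) = 4 + (-H - M) = 4 - H - M)
(15*S(l, 4))*U(5, 2) = (15*4)*(4 - 1*5 - 1*2) = 60*(4 - 5 - 2) = 60*(-3) = -180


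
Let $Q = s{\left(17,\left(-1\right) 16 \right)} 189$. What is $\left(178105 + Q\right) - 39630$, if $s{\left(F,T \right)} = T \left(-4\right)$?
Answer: $150571$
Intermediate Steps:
$s{\left(F,T \right)} = - 4 T$
$Q = 12096$ ($Q = - 4 \left(\left(-1\right) 16\right) 189 = \left(-4\right) \left(-16\right) 189 = 64 \cdot 189 = 12096$)
$\left(178105 + Q\right) - 39630 = \left(178105 + 12096\right) - 39630 = 190201 + \left(-148030 + 108400\right) = 190201 - 39630 = 150571$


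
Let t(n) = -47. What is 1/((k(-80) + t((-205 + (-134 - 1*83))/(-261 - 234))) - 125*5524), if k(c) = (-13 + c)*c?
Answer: -1/683107 ≈ -1.4639e-6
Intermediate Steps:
k(c) = c*(-13 + c)
1/((k(-80) + t((-205 + (-134 - 1*83))/(-261 - 234))) - 125*5524) = 1/((-80*(-13 - 80) - 47) - 125*5524) = 1/((-80*(-93) - 47) - 690500) = 1/((7440 - 47) - 690500) = 1/(7393 - 690500) = 1/(-683107) = -1/683107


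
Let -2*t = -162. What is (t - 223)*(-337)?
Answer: 47854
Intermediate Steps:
t = 81 (t = -½*(-162) = 81)
(t - 223)*(-337) = (81 - 223)*(-337) = -142*(-337) = 47854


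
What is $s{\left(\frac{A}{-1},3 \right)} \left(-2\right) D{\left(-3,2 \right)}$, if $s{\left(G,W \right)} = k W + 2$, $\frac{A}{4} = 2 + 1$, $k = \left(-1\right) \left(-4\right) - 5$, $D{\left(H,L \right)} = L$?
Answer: $4$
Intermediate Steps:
$k = -1$ ($k = 4 - 5 = -1$)
$A = 12$ ($A = 4 \left(2 + 1\right) = 4 \cdot 3 = 12$)
$s{\left(G,W \right)} = 2 - W$ ($s{\left(G,W \right)} = - W + 2 = 2 - W$)
$s{\left(\frac{A}{-1},3 \right)} \left(-2\right) D{\left(-3,2 \right)} = \left(2 - 3\right) \left(-2\right) 2 = \left(-1\right) \left(-2\right) 2 = 2 \cdot 2 = 4$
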